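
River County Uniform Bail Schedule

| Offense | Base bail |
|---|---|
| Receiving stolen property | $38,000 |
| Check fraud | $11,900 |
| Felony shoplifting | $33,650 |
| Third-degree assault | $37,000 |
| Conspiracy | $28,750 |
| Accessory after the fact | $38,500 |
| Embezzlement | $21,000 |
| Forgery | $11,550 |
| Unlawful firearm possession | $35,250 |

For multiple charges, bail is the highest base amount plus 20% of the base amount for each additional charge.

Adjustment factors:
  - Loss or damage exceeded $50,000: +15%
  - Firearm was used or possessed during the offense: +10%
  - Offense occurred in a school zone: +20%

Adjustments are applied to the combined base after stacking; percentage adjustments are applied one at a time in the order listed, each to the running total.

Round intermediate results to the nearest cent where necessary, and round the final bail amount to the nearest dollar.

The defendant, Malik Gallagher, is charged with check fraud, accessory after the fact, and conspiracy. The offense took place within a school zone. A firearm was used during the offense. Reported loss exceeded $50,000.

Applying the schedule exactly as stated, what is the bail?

Base amounts from the schedule: check fraud $11,900; accessory after the fact $38,500; conspiracy $28,750.
Stacking rule: highest base plus 20% of each additional charge. Highest is accessory after the fact at $38,500. Additional: $11,900 × 20% = $2,380; $28,750 × 20% = $5,750. Combined base = $38,500 + $8,130 = $46,630.
Loss or damage exceeded $50,000 (+15%): $46,630 × 1.15 = $53,624.50.
Firearm was used or possessed during the offense (+10%): $53,624.50 × 1.1 = $58,986.95.
Offense occurred in a school zone (+20%): $58,986.95 × 1.2 = $70,784.34.
Rounded to the nearest dollar: $70,784.

$70,784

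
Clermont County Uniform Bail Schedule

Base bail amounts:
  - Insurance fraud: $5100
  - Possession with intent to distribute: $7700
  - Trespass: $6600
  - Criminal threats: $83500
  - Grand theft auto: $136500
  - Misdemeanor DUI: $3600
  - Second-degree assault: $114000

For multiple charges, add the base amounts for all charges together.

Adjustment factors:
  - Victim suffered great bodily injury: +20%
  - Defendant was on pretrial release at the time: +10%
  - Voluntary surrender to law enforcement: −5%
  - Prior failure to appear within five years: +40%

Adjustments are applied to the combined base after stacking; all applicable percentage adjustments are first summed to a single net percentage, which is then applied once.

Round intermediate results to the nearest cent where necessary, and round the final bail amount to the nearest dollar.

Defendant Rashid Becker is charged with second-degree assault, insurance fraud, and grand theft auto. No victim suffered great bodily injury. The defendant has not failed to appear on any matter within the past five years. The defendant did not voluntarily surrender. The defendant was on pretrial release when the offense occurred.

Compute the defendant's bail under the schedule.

$281160

Base amounts from the schedule: second-degree assault $114000; insurance fraud $5100; grand theft auto $136500.
Stacking rule: sum of all bases. $114000 + $5100 + $136500 = $255600.
Defendant was on pretrial release at the time (+10%): $255600 × 1.1 = $281160.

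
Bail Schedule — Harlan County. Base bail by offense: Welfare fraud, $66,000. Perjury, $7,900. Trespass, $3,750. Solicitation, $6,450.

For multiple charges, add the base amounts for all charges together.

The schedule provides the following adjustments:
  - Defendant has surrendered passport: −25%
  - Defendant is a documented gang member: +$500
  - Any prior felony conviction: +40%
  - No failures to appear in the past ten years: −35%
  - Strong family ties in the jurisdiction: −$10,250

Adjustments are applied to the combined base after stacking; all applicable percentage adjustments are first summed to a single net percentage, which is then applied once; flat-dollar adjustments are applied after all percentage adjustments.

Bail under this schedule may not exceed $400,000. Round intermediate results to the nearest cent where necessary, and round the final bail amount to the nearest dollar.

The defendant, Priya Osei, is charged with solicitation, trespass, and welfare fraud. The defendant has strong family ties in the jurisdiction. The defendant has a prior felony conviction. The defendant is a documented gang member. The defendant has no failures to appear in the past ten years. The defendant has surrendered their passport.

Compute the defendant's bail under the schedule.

$51,210

Base amounts from the schedule: solicitation $6,450; trespass $3,750; welfare fraud $66,000.
Stacking rule: sum of all bases. $6,450 + $3,750 + $66,000 = $76,200.
Net percentage adjustment: −25% +40% −35% = −20%. $76,200 × 0.8 = $60,960.
Defendant is a documented gang member (+$500 flat): $60,960 + $500 = $61,460.
Strong family ties in the jurisdiction (−$10,250 flat): $61,460 − $10,250 = $51,210.
$51,210 is within the $400,000 maximum.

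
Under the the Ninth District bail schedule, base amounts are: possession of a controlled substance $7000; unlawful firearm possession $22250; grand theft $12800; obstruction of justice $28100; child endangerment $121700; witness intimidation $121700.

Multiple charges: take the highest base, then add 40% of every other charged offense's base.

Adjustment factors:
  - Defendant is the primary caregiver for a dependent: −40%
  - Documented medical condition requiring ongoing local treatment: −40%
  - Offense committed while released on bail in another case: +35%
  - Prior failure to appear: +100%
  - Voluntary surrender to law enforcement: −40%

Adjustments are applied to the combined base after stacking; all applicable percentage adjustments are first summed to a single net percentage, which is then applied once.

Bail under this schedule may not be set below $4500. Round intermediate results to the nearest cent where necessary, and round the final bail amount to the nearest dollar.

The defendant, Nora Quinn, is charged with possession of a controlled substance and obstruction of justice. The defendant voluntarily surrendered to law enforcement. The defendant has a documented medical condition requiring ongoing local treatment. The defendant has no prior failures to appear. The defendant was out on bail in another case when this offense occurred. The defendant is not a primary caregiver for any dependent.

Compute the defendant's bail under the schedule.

Base amounts from the schedule: possession of a controlled substance $7000; obstruction of justice $28100.
Stacking rule: highest base plus 40% of each additional charge. Highest is obstruction of justice at $28100. Additional: $7000 × 40% = $2800. Combined base = $28100 + $2800 = $30900.
Net percentage adjustment: −40% +35% −40% = −45%. $30900 × 0.55 = $16995.
$16995 is at or above the $4500 minimum.

$16995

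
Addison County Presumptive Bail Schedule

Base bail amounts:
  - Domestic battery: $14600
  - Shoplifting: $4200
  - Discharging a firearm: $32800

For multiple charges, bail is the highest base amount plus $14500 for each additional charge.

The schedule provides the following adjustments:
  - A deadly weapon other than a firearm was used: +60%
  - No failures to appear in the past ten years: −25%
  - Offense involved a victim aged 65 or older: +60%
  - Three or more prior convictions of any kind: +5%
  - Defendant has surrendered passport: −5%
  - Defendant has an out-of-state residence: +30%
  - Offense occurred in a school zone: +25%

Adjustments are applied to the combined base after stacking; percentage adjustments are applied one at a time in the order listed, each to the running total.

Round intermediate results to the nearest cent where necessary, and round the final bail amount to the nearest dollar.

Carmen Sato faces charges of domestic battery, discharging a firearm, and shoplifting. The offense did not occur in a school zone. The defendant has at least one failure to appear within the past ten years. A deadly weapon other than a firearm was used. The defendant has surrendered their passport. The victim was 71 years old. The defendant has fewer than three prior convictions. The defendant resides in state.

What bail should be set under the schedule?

$150298

Base amounts from the schedule: domestic battery $14600; discharging a firearm $32800; shoplifting $4200.
Stacking rule: highest base plus $14500 per additional charge. Highest is discharging a firearm at $32800; 2 additional charges → +$29000. Combined base = $61800.
A deadly weapon other than a firearm was used (+60%): $61800 × 1.6 = $98880.
Offense involved a victim aged 65 or older (+60%): $98880 × 1.6 = $158208.
Defendant has surrendered passport (−5%): $158208 × 0.95 = $150297.60.
Rounded to the nearest dollar: $150298.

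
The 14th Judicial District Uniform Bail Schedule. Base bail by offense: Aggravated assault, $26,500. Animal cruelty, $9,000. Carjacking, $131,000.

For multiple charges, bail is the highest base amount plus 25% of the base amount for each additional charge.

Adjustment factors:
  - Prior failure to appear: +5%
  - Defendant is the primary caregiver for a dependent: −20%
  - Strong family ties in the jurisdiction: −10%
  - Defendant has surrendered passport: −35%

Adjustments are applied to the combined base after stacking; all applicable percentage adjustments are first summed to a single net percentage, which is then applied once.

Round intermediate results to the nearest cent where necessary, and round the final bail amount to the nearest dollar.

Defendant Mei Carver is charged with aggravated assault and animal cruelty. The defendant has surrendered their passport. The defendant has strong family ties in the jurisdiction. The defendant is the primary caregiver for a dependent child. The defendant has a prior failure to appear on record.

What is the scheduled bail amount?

$11,500

Base amounts from the schedule: aggravated assault $26,500; animal cruelty $9,000.
Stacking rule: highest base plus 25% of each additional charge. Highest is aggravated assault at $26,500. Additional: $9,000 × 25% = $2,250. Combined base = $26,500 + $2,250 = $28,750.
Net percentage adjustment: +5% −20% −10% −35% = −60%. $28,750 × 0.4 = $11,500.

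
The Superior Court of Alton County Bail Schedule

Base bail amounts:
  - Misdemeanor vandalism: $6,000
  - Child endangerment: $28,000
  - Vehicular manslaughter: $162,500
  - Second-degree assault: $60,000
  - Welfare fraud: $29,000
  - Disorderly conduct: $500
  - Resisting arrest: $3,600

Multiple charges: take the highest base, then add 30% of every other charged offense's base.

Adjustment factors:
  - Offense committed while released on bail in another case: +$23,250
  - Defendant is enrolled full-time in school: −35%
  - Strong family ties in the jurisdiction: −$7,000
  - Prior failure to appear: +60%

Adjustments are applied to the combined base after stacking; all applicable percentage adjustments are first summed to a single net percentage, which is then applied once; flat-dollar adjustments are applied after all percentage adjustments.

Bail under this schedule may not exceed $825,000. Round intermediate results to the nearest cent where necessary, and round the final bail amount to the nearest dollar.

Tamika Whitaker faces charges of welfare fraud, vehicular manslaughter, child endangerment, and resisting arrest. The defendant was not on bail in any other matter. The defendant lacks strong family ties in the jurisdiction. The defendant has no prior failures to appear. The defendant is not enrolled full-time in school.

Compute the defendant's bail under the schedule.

$180,680

Base amounts from the schedule: welfare fraud $29,000; vehicular manslaughter $162,500; child endangerment $28,000; resisting arrest $3,600.
Stacking rule: highest base plus 30% of each additional charge. Highest is vehicular manslaughter at $162,500. Additional: $29,000 × 30% = $8,700; $28,000 × 30% = $8,400; $3,600 × 30% = $1,080. Combined base = $162,500 + $18,180 = $180,680.
No adjustment factors apply to this defendant.
$180,680 is within the $825,000 maximum.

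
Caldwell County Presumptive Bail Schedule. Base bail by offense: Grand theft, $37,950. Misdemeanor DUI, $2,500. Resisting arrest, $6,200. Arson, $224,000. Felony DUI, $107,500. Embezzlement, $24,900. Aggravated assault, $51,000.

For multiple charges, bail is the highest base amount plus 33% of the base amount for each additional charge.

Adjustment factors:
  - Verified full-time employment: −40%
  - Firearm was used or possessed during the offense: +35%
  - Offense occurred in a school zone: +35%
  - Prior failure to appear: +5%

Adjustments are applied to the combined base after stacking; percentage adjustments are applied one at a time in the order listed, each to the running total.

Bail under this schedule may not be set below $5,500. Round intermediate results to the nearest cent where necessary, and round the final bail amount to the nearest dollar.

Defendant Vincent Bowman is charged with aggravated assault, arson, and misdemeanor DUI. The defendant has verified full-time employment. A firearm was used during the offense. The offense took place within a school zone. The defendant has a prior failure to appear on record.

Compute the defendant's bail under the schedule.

Base amounts from the schedule: aggravated assault $51,000; arson $224,000; misdemeanor DUI $2,500.
Stacking rule: highest base plus 33% of each additional charge. Highest is arson at $224,000. Additional: $51,000 × 33% = $16,830; $2,500 × 33% = $825. Combined base = $224,000 + $17,655 = $241,655.
Verified full-time employment (−40%): $241,655 × 0.6 = $144,993.
Firearm was used or possessed during the offense (+35%): $144,993 × 1.35 = $195,740.55.
Offense occurred in a school zone (+35%): $195,740.55 × 1.35 = $264,249.74.
Prior failure to appear (+5%): $264,249.74 × 1.05 = $277,462.23.
$277,462.23 is at or above the $5,500 minimum.
Rounded to the nearest dollar: $277,462.

$277,462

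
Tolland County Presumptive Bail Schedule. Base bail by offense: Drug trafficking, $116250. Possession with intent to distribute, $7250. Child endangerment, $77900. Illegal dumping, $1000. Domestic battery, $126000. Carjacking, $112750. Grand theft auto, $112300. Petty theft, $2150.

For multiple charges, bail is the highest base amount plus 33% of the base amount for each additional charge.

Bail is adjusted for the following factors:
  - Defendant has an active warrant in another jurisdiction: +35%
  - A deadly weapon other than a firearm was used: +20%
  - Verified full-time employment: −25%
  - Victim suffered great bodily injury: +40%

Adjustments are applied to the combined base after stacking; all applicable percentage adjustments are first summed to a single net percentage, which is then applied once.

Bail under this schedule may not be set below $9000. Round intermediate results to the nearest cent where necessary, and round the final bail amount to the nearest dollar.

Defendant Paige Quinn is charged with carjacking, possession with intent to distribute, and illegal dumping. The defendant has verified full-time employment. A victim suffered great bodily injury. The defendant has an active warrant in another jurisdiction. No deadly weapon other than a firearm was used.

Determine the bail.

$173209

Base amounts from the schedule: carjacking $112750; possession with intent to distribute $7250; illegal dumping $1000.
Stacking rule: highest base plus 33% of each additional charge. Highest is carjacking at $112750. Additional: $7250 × 33% = $2392.50; $1000 × 33% = $330. Combined base = $112750 + $2722.50 = $115472.50.
Net percentage adjustment: +35% −25% +40% = +50%. $115472.50 × 1.5 = $173208.75.
$173208.75 is at or above the $9000 minimum.
Rounded to the nearest dollar: $173209.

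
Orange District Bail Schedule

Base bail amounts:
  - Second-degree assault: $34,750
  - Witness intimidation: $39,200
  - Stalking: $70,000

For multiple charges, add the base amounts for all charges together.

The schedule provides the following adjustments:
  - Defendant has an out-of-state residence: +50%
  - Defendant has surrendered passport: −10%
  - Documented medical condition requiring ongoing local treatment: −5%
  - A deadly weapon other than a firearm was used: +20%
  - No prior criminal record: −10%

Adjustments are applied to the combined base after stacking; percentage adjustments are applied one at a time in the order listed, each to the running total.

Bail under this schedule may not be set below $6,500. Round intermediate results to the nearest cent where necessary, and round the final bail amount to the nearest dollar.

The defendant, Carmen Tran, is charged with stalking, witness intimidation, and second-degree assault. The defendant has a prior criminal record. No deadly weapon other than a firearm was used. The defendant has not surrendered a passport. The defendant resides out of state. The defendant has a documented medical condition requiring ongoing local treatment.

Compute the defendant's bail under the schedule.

Base amounts from the schedule: stalking $70,000; witness intimidation $39,200; second-degree assault $34,750.
Stacking rule: sum of all bases. $70,000 + $39,200 + $34,750 = $143,950.
Defendant has an out-of-state residence (+50%): $143,950 × 1.5 = $215,925.
Documented medical condition requiring ongoing local treatment (−5%): $215,925 × 0.95 = $205,128.75.
$205,128.75 is at or above the $6,500 minimum.
Rounded to the nearest dollar: $205,129.

$205,129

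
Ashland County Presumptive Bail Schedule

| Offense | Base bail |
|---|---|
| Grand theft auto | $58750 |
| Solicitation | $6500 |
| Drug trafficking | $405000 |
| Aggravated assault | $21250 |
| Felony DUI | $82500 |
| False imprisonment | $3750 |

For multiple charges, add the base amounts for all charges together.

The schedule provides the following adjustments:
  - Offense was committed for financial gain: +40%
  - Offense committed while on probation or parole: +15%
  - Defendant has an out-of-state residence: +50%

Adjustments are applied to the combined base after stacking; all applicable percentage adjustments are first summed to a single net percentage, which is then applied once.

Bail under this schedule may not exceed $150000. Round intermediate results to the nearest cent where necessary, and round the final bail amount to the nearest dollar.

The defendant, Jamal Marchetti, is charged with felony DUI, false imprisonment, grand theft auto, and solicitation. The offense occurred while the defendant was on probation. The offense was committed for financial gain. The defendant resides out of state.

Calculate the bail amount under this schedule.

Base amounts from the schedule: felony DUI $82500; false imprisonment $3750; grand theft auto $58750; solicitation $6500.
Stacking rule: sum of all bases. $82500 + $3750 + $58750 + $6500 = $151500.
Net percentage adjustment: +40% +15% +50% = +105%. $151500 × 2.05 = $310575.
Result $310575 exceeds the maximum of $150000; bail is capped at $150000.

$150000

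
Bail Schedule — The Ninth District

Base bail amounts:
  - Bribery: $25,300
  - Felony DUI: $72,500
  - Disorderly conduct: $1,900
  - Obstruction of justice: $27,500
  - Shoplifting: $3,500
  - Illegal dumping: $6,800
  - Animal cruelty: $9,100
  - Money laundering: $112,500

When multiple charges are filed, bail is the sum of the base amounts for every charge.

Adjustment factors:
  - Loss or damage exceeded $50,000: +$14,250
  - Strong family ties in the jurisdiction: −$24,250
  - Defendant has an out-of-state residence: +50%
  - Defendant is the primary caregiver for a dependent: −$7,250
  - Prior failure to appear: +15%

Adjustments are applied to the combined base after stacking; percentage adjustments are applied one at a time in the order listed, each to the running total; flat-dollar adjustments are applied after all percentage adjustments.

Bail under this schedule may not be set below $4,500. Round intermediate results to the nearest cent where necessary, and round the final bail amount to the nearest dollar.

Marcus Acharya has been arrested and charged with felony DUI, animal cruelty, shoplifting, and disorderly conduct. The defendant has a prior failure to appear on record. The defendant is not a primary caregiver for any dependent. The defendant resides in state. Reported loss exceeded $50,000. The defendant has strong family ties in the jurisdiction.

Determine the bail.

Base amounts from the schedule: felony DUI $72,500; animal cruelty $9,100; shoplifting $3,500; disorderly conduct $1,900.
Stacking rule: sum of all bases. $72,500 + $9,100 + $3,500 + $1,900 = $87,000.
Prior failure to appear (+15%): $87,000 × 1.15 = $100,050.
Loss or damage exceeded $50,000 (+$14,250 flat): $100,050 + $14,250 = $114,300.
Strong family ties in the jurisdiction (−$24,250 flat): $114,300 − $24,250 = $90,050.
$90,050 is at or above the $4,500 minimum.

$90,050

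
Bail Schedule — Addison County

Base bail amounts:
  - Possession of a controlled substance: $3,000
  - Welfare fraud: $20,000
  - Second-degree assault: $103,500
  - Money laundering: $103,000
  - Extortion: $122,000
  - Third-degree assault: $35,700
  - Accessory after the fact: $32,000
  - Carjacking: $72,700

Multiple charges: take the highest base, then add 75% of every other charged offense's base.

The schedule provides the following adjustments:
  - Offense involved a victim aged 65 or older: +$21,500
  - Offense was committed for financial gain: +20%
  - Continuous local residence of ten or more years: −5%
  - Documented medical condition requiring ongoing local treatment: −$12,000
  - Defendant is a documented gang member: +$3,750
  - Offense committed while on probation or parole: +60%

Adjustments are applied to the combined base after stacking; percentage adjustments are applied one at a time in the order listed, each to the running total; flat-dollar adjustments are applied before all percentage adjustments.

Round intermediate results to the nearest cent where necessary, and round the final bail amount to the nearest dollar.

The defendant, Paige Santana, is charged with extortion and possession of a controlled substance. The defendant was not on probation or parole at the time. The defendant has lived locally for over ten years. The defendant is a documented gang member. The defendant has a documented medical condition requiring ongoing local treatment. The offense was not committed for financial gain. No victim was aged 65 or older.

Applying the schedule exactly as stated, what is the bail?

Base amounts from the schedule: extortion $122,000; possession of a controlled substance $3,000.
Stacking rule: highest base plus 75% of each additional charge. Highest is extortion at $122,000. Additional: $3,000 × 75% = $2,250. Combined base = $122,000 + $2,250 = $124,250.
Documented medical condition requiring ongoing local treatment (−$12,000 flat): $124,250 − $12,000 = $112,250.
Defendant is a documented gang member (+$3,750 flat): $112,250 + $3,750 = $116,000.
Continuous local residence of ten or more years (−5%): $116,000 × 0.95 = $110,200.

$110,200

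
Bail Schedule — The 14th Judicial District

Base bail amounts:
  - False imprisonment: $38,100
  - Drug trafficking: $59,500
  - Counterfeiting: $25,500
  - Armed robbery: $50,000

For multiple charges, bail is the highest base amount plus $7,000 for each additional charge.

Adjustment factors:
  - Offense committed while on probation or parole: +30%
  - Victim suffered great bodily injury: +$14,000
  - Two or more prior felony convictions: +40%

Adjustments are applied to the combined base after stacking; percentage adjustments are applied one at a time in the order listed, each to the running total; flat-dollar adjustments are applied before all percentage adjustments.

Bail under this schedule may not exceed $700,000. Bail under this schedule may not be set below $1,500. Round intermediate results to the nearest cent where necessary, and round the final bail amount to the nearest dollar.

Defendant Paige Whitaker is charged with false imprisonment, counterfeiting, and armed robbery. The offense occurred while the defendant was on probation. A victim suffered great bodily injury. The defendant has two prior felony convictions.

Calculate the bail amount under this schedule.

Base amounts from the schedule: false imprisonment $38,100; counterfeiting $25,500; armed robbery $50,000.
Stacking rule: highest base plus $7,000 per additional charge. Highest is armed robbery at $50,000; 2 additional charges → +$14,000. Combined base = $64,000.
Victim suffered great bodily injury (+$14,000 flat): $64,000 + $14,000 = $78,000.
Offense committed while on probation or parole (+30%): $78,000 × 1.3 = $101,400.
Two or more prior felony convictions (+40%): $101,400 × 1.4 = $141,960.
$141,960 is within the $700,000 maximum.
$141,960 is at or above the $1,500 minimum.

$141,960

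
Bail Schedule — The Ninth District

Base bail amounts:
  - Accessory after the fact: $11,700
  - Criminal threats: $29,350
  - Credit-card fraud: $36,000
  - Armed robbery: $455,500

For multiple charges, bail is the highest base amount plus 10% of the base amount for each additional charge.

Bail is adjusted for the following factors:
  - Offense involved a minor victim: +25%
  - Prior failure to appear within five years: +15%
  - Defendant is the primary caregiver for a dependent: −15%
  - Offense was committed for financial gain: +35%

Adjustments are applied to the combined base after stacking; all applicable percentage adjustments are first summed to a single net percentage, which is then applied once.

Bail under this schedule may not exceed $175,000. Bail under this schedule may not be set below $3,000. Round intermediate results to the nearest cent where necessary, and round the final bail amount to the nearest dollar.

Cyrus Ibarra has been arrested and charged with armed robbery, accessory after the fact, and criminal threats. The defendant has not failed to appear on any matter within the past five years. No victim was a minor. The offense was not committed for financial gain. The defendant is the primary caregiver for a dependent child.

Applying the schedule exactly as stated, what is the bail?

Base amounts from the schedule: armed robbery $455,500; accessory after the fact $11,700; criminal threats $29,350.
Stacking rule: highest base plus 10% of each additional charge. Highest is armed robbery at $455,500. Additional: $11,700 × 10% = $1,170; $29,350 × 10% = $2,935. Combined base = $455,500 + $4,105 = $459,605.
Defendant is the primary caregiver for a dependent (−15%): $459,605 × 0.85 = $390,664.25.
Result $390,664.25 exceeds the maximum of $175,000; bail is capped at $175,000.
$175,000 is at or above the $3,000 minimum.

$175,000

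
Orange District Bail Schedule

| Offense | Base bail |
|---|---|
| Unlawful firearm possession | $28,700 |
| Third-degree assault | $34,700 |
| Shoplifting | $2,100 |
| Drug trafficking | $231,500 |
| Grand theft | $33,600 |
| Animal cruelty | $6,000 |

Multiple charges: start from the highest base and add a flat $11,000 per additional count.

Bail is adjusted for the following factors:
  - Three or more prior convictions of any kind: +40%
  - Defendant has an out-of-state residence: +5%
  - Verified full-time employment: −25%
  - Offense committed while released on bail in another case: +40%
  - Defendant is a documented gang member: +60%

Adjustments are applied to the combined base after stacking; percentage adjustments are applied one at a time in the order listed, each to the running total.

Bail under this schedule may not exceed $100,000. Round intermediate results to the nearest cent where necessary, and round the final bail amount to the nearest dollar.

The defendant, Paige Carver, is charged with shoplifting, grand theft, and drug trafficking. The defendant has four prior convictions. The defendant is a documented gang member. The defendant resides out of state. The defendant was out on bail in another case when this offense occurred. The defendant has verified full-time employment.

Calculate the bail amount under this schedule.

$100,000

Base amounts from the schedule: shoplifting $2,100; grand theft $33,600; drug trafficking $231,500.
Stacking rule: highest base plus $11,000 per additional charge. Highest is drug trafficking at $231,500; 2 additional charges → +$22,000. Combined base = $253,500.
Three or more prior convictions of any kind (+40%): $253,500 × 1.4 = $354,900.
Defendant has an out-of-state residence (+5%): $354,900 × 1.05 = $372,645.
Verified full-time employment (−25%): $372,645 × 0.75 = $279,483.75.
Offense committed while released on bail in another case (+40%): $279,483.75 × 1.4 = $391,277.25.
Defendant is a documented gang member (+60%): $391,277.25 × 1.6 = $626,043.60.
Result $626,043.60 exceeds the maximum of $100,000; bail is capped at $100,000.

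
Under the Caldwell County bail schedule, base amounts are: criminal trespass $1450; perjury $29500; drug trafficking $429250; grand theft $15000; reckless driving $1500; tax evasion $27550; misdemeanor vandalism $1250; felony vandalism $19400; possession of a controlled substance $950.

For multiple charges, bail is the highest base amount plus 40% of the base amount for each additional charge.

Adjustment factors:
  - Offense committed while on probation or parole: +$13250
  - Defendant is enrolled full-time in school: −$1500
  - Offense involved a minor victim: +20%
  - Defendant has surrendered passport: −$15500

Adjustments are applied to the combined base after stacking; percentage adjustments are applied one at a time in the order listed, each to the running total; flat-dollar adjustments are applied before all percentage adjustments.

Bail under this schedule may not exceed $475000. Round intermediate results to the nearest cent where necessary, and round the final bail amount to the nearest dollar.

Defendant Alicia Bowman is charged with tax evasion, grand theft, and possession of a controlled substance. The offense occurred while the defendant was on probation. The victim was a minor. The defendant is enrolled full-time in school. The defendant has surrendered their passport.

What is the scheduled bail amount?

Base amounts from the schedule: tax evasion $27550; grand theft $15000; possession of a controlled substance $950.
Stacking rule: highest base plus 40% of each additional charge. Highest is tax evasion at $27550. Additional: $15000 × 40% = $6000; $950 × 40% = $380. Combined base = $27550 + $6380 = $33930.
Offense committed while on probation or parole (+$13250 flat): $33930 + $13250 = $47180.
Defendant is enrolled full-time in school (−$1500 flat): $47180 − $1500 = $45680.
Defendant has surrendered passport (−$15500 flat): $45680 − $15500 = $30180.
Offense involved a minor victim (+20%): $30180 × 1.2 = $36216.
$36216 is within the $475000 maximum.

$36216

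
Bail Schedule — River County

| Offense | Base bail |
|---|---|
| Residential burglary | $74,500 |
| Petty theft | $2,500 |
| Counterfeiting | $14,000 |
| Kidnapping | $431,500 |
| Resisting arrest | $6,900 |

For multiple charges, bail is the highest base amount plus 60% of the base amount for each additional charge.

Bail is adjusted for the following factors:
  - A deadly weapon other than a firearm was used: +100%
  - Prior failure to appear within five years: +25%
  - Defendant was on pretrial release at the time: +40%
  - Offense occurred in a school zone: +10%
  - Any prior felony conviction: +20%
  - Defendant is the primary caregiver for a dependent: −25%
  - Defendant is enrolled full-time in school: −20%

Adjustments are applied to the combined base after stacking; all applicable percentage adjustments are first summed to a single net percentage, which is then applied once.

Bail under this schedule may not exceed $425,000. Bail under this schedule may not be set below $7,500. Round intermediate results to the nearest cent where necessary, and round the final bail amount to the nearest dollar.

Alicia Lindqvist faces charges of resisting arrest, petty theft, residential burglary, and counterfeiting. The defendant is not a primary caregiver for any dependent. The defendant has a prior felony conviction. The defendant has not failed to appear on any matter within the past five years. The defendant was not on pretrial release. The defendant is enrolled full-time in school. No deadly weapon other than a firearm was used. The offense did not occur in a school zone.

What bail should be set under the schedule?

Base amounts from the schedule: resisting arrest $6,900; petty theft $2,500; residential burglary $74,500; counterfeiting $14,000.
Stacking rule: highest base plus 60% of each additional charge. Highest is residential burglary at $74,500. Additional: $6,900 × 60% = $4,140; $2,500 × 60% = $1,500; $14,000 × 60% = $8,400. Combined base = $74,500 + $14,040 = $88,540.
Net percentage adjustment: +20% −20% = +0%. $88,540 × 1 = $88,540.
$88,540 is within the $425,000 maximum.
$88,540 is at or above the $7,500 minimum.

$88,540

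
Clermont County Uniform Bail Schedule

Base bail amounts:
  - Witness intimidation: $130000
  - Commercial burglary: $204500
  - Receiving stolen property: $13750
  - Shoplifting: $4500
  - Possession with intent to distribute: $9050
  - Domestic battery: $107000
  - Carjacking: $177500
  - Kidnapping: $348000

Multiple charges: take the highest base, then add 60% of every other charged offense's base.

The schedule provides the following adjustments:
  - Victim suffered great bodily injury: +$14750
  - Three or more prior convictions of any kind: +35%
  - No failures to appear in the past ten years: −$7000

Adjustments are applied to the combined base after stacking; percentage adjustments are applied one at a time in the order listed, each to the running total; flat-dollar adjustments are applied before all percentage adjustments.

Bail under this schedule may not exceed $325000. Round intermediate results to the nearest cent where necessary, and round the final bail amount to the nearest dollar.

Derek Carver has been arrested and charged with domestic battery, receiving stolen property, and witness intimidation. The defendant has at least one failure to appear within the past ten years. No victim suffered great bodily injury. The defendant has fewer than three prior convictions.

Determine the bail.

Base amounts from the schedule: domestic battery $107000; receiving stolen property $13750; witness intimidation $130000.
Stacking rule: highest base plus 60% of each additional charge. Highest is witness intimidation at $130000. Additional: $107000 × 60% = $64200; $13750 × 60% = $8250. Combined base = $130000 + $72450 = $202450.
No adjustment factors apply to this defendant.
$202450 is within the $325000 maximum.

$202450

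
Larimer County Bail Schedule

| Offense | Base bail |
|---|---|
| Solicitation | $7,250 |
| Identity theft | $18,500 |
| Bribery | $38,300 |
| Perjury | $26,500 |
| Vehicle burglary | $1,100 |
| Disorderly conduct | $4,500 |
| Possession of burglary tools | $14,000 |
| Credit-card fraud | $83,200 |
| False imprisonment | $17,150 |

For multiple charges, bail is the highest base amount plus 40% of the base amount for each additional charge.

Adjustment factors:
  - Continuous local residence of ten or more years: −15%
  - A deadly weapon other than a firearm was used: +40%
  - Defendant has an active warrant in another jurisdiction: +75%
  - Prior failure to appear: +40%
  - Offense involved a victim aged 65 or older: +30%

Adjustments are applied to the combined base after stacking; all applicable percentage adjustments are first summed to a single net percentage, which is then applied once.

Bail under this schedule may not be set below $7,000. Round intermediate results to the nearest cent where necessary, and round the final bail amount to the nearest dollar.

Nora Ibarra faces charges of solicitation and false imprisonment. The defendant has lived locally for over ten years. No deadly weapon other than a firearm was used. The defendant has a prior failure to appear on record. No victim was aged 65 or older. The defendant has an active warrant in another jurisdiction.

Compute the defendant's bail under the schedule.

Base amounts from the schedule: solicitation $7,250; false imprisonment $17,150.
Stacking rule: highest base plus 40% of each additional charge. Highest is false imprisonment at $17,150. Additional: $7,250 × 40% = $2,900. Combined base = $17,150 + $2,900 = $20,050.
Net percentage adjustment: −15% +75% +40% = +100%. $20,050 × 2 = $40,100.
$40,100 is at or above the $7,000 minimum.

$40,100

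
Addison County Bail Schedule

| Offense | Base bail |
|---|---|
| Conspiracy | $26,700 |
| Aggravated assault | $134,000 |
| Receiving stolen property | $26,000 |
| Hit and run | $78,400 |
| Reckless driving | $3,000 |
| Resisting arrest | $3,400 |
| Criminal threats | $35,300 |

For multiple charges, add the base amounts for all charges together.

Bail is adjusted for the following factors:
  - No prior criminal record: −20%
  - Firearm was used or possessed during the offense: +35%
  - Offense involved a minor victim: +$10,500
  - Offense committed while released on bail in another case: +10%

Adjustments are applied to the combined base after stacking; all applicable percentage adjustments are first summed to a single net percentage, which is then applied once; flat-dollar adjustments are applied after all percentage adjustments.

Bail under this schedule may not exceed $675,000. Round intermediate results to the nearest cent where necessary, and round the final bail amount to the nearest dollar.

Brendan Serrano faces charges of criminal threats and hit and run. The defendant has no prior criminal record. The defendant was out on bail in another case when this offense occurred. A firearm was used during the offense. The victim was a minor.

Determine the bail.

Base amounts from the schedule: criminal threats $35,300; hit and run $78,400.
Stacking rule: sum of all bases. $35,300 + $78,400 = $113,700.
Net percentage adjustment: −20% +35% +10% = +25%. $113,700 × 1.25 = $142,125.
Offense involved a minor victim (+$10,500 flat): $142,125 + $10,500 = $152,625.
$152,625 is within the $675,000 maximum.

$152,625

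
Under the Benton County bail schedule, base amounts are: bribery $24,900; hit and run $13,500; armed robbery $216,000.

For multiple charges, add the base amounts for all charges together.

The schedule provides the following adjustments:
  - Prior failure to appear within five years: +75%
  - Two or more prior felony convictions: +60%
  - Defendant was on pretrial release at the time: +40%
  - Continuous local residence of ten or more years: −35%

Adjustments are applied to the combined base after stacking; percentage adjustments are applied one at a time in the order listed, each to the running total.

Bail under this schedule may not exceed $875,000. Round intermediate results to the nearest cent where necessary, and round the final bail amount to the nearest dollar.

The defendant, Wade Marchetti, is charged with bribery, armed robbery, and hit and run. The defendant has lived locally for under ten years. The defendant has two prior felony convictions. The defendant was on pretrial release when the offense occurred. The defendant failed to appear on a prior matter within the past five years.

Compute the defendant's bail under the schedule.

$875,000

Base amounts from the schedule: bribery $24,900; armed robbery $216,000; hit and run $13,500.
Stacking rule: sum of all bases. $24,900 + $216,000 + $13,500 = $254,400.
Prior failure to appear within five years (+75%): $254,400 × 1.75 = $445,200.
Two or more prior felony convictions (+60%): $445,200 × 1.6 = $712,320.
Defendant was on pretrial release at the time (+40%): $712,320 × 1.4 = $997,248.
Result $997,248 exceeds the maximum of $875,000; bail is capped at $875,000.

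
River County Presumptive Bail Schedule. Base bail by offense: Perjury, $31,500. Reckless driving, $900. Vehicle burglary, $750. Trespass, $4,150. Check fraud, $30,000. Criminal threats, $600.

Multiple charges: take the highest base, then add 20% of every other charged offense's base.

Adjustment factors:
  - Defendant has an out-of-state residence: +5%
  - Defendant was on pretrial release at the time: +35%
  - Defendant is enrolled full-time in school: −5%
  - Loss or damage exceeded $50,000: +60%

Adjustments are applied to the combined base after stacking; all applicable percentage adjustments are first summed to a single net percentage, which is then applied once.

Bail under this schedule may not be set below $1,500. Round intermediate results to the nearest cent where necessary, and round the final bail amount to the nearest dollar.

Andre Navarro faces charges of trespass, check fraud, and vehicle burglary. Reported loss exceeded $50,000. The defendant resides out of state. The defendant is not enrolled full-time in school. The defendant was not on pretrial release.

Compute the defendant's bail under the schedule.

Base amounts from the schedule: trespass $4,150; check fraud $30,000; vehicle burglary $750.
Stacking rule: highest base plus 20% of each additional charge. Highest is check fraud at $30,000. Additional: $4,150 × 20% = $830; $750 × 20% = $150. Combined base = $30,000 + $980 = $30,980.
Net percentage adjustment: +5% +60% = +65%. $30,980 × 1.65 = $51,117.
$51,117 is at or above the $1,500 minimum.

$51,117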